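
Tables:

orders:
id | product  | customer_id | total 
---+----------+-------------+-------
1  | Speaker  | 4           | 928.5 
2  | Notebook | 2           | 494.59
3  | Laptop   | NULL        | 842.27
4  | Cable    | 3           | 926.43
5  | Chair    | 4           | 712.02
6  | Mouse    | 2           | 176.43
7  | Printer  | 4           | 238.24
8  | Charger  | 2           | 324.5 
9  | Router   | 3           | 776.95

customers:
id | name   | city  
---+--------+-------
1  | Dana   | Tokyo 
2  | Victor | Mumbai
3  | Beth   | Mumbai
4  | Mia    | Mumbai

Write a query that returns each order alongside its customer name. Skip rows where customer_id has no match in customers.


INNER JOIN keeps only orders rows whose customer_id matches an id in customers. Walk through each order:
  - order 1 (Speaker): customer_id=4 -> matches Mia
  - order 2 (Notebook): customer_id=2 -> matches Victor
  - order 3 (Laptop): customer_id=NULL, no match -> dropped
  - order 4 (Cable): customer_id=3 -> matches Beth
  - order 5 (Chair): customer_id=4 -> matches Mia
  - order 6 (Mouse): customer_id=2 -> matches Victor
  - order 7 (Printer): customer_id=4 -> matches Mia
  - order 8 (Charger): customer_id=2 -> matches Victor
  - order 9 (Router): customer_id=3 -> matches Beth
So 1 of 9 rows is dropped.

SQL:
SELECT a.product, b.name AS customer
FROM orders a
INNER JOIN customers b ON a.customer_id = b.id

Result:
product  | customer
---------+---------
Speaker  | Mia     
Notebook | Victor  
Cable    | Beth    
Chair    | Mia     
Mouse    | Victor  
Printer  | Mia     
Charger  | Victor  
Router   | Beth    


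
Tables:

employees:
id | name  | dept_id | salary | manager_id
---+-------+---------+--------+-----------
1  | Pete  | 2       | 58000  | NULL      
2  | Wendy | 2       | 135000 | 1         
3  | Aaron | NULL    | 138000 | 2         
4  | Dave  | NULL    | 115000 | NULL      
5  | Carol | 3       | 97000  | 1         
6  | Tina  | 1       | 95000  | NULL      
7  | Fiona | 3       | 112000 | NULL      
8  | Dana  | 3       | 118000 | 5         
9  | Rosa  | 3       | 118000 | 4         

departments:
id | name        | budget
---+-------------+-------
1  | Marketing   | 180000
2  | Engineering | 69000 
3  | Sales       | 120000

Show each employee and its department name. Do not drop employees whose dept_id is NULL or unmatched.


LEFT JOIN keeps every row from employees (the left table); where dept_id has no match in departments, the department columns become NULL. Walk through each employee:
  - employee 1 (Pete): dept_id=2 -> matches Engineering
  - employee 2 (Wendy): dept_id=2 -> matches Engineering
  - employee 3 (Aaron): dept_id=NULL, no match -> kept with NULL
  - employee 4 (Dave): dept_id=NULL, no match -> kept with NULL
  - employee 5 (Carol): dept_id=3 -> matches Sales
  - employee 6 (Tina): dept_id=1 -> matches Marketing
  - employee 7 (Fiona): dept_id=3 -> matches Sales
  - employee 8 (Dana): dept_id=3 -> matches Sales
  - employee 9 (Rosa): dept_id=3 -> matches Sales
All 9 rows appear; 2 have NULL department.

SQL:
SELECT a.name, b.name AS department
FROM employees a
LEFT JOIN departments b ON a.dept_id = b.id

Result:
name  | department 
------+------------
Pete  | Engineering
Wendy | Engineering
Aaron | NULL       
Dave  | NULL       
Carol | Sales      
Tina  | Marketing  
Fiona | Sales      
Dana  | Sales      
Rosa  | Sales      


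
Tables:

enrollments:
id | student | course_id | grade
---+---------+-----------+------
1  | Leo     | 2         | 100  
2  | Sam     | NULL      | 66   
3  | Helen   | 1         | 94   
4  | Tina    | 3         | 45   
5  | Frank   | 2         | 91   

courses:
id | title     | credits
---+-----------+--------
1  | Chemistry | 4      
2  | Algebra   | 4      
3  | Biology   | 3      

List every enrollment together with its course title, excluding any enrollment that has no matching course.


INNER JOIN keeps only enrollments rows whose course_id matches an id in courses. Walk through each enrollment:
  - enrollment 1 (Leo): course_id=2 -> matches Algebra
  - enrollment 2 (Sam): course_id=NULL, no match -> dropped
  - enrollment 3 (Helen): course_id=1 -> matches Chemistry
  - enrollment 4 (Tina): course_id=3 -> matches Biology
  - enrollment 5 (Frank): course_id=2 -> matches Algebra
So 1 of 5 rows is dropped.

SQL:
SELECT a.student, b.title AS course
FROM enrollments a
INNER JOIN courses b ON a.course_id = b.id

Result:
student | course   
--------+----------
Leo     | Algebra  
Helen   | Chemistry
Tina    | Biology  
Frank   | Algebra  


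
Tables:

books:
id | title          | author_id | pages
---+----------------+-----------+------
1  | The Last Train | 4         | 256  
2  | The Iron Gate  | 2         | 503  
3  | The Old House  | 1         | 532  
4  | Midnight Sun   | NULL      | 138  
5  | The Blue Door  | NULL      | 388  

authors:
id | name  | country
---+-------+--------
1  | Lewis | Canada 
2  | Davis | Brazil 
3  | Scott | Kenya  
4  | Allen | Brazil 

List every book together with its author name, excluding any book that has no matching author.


INNER JOIN keeps only books rows whose author_id matches an id in authors. Walk through each book:
  - book 1 (The Last Train): author_id=4 -> matches Allen
  - book 2 (The Iron Gate): author_id=2 -> matches Davis
  - book 3 (The Old House): author_id=1 -> matches Lewis
  - book 4 (Midnight Sun): author_id=NULL, no match -> dropped
  - book 5 (The Blue Door): author_id=NULL, no match -> dropped
So 2 of 5 rows are dropped.

SQL:
SELECT a.title, b.name AS author
FROM books a
INNER JOIN authors b ON a.author_id = b.id

Result:
title          | author
---------------+-------
The Last Train | Allen 
The Iron Gate  | Davis 
The Old House  | Lewis 


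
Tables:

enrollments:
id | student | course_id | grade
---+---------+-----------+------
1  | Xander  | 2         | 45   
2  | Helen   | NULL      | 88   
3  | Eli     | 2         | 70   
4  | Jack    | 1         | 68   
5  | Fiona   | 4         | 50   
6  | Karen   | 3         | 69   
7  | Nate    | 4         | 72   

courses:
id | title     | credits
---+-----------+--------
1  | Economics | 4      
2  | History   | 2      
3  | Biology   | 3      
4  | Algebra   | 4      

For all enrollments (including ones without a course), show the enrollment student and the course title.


LEFT JOIN keeps every row from enrollments (the left table); where course_id has no match in courses, the course columns become NULL. Walk through each enrollment:
  - enrollment 1 (Xander): course_id=2 -> matches History
  - enrollment 2 (Helen): course_id=NULL, no match -> kept with NULL
  - enrollment 3 (Eli): course_id=2 -> matches History
  - enrollment 4 (Jack): course_id=1 -> matches Economics
  - enrollment 5 (Fiona): course_id=4 -> matches Algebra
  - enrollment 6 (Karen): course_id=3 -> matches Biology
  - enrollment 7 (Nate): course_id=4 -> matches Algebra
All 7 rows appear; 1 has NULL course.

SQL:
SELECT a.student, b.title AS course
FROM enrollments a
LEFT JOIN courses b ON a.course_id = b.id

Result:
student | course   
--------+----------
Xander  | History  
Helen   | NULL     
Eli     | History  
Jack    | Economics
Fiona   | Algebra  
Karen   | Biology  
Nate    | Algebra  


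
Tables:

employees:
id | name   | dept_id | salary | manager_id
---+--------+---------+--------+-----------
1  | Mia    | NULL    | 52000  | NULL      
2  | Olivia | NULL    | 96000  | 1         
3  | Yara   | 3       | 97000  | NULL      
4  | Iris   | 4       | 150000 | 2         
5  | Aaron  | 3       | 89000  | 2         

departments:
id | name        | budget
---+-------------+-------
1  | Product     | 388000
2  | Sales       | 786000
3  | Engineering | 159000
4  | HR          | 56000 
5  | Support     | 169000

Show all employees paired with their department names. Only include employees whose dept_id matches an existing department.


INNER JOIN keeps only employees rows whose dept_id matches an id in departments. Walk through each employee:
  - employee 1 (Mia): dept_id=NULL, no match -> dropped
  - employee 2 (Olivia): dept_id=NULL, no match -> dropped
  - employee 3 (Yara): dept_id=3 -> matches Engineering
  - employee 4 (Iris): dept_id=4 -> matches HR
  - employee 5 (Aaron): dept_id=3 -> matches Engineering
So 2 of 5 rows are dropped.

SQL:
SELECT a.name, b.name AS department
FROM employees a
INNER JOIN departments b ON a.dept_id = b.id

Result:
name  | department 
------+------------
Yara  | Engineering
Iris  | HR         
Aaron | Engineering


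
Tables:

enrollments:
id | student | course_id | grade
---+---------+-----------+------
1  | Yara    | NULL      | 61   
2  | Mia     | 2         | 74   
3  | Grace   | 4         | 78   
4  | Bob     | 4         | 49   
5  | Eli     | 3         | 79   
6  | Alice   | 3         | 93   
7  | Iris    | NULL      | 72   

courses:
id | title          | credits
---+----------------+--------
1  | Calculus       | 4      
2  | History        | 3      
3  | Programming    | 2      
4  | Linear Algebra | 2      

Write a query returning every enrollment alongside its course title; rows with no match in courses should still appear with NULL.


LEFT JOIN keeps every row from enrollments (the left table); where course_id has no match in courses, the course columns become NULL. Walk through each enrollment:
  - enrollment 1 (Yara): course_id=NULL, no match -> kept with NULL
  - enrollment 2 (Mia): course_id=2 -> matches History
  - enrollment 3 (Grace): course_id=4 -> matches Linear Algebra
  - enrollment 4 (Bob): course_id=4 -> matches Linear Algebra
  - enrollment 5 (Eli): course_id=3 -> matches Programming
  - enrollment 6 (Alice): course_id=3 -> matches Programming
  - enrollment 7 (Iris): course_id=NULL, no match -> kept with NULL
All 7 rows appear; 2 have NULL course.

SQL:
SELECT a.student, b.title AS course
FROM enrollments a
LEFT JOIN courses b ON a.course_id = b.id

Result:
student | course        
--------+---------------
Yara    | NULL          
Mia     | History       
Grace   | Linear Algebra
Bob     | Linear Algebra
Eli     | Programming   
Alice   | Programming   
Iris    | NULL          


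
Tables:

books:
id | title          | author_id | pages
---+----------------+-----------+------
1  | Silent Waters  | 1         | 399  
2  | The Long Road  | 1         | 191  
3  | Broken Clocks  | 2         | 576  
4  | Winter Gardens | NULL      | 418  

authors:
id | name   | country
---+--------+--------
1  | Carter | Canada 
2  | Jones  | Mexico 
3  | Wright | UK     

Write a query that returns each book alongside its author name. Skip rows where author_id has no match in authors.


INNER JOIN keeps only books rows whose author_id matches an id in authors. Walk through each book:
  - book 1 (Silent Waters): author_id=1 -> matches Carter
  - book 2 (The Long Road): author_id=1 -> matches Carter
  - book 3 (Broken Clocks): author_id=2 -> matches Jones
  - book 4 (Winter Gardens): author_id=NULL, no match -> dropped
So 1 of 4 rows is dropped.

SQL:
SELECT a.title, b.name AS author
FROM books a
INNER JOIN authors b ON a.author_id = b.id

Result:
title         | author
--------------+-------
Silent Waters | Carter
The Long Road | Carter
Broken Clocks | Jones 


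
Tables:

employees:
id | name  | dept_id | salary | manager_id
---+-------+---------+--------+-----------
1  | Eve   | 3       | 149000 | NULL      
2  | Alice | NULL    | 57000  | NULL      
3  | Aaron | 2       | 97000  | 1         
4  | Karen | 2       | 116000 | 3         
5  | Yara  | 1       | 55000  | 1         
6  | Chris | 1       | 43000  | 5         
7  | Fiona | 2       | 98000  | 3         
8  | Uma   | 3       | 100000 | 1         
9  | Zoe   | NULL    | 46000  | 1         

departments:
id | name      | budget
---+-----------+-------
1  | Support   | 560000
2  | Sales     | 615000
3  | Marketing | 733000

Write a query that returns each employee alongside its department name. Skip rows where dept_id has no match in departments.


INNER JOIN keeps only employees rows whose dept_id matches an id in departments. Walk through each employee:
  - employee 1 (Eve): dept_id=3 -> matches Marketing
  - employee 2 (Alice): dept_id=NULL, no match -> dropped
  - employee 3 (Aaron): dept_id=2 -> matches Sales
  - employee 4 (Karen): dept_id=2 -> matches Sales
  - employee 5 (Yara): dept_id=1 -> matches Support
  - employee 6 (Chris): dept_id=1 -> matches Support
  - employee 7 (Fiona): dept_id=2 -> matches Sales
  - employee 8 (Uma): dept_id=3 -> matches Marketing
  - employee 9 (Zoe): dept_id=NULL, no match -> dropped
So 2 of 9 rows are dropped.

SQL:
SELECT a.name, b.name AS department
FROM employees a
INNER JOIN departments b ON a.dept_id = b.id

Result:
name  | department
------+-----------
Eve   | Marketing 
Aaron | Sales     
Karen | Sales     
Yara  | Support   
Chris | Support   
Fiona | Sales     
Uma   | Marketing 


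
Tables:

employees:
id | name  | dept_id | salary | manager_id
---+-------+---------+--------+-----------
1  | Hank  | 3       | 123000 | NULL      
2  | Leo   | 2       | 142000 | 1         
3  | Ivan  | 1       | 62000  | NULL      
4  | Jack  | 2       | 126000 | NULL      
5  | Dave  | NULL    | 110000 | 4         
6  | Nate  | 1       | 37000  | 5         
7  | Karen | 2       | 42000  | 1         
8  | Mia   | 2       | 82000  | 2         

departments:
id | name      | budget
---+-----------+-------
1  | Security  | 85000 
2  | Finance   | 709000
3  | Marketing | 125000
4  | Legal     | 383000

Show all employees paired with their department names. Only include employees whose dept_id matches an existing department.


INNER JOIN keeps only employees rows whose dept_id matches an id in departments. Walk through each employee:
  - employee 1 (Hank): dept_id=3 -> matches Marketing
  - employee 2 (Leo): dept_id=2 -> matches Finance
  - employee 3 (Ivan): dept_id=1 -> matches Security
  - employee 4 (Jack): dept_id=2 -> matches Finance
  - employee 5 (Dave): dept_id=NULL, no match -> dropped
  - employee 6 (Nate): dept_id=1 -> matches Security
  - employee 7 (Karen): dept_id=2 -> matches Finance
  - employee 8 (Mia): dept_id=2 -> matches Finance
So 1 of 8 rows is dropped.

SQL:
SELECT a.name, b.name AS department
FROM employees a
INNER JOIN departments b ON a.dept_id = b.id

Result:
name  | department
------+-----------
Hank  | Marketing 
Leo   | Finance   
Ivan  | Security  
Jack  | Finance   
Nate  | Security  
Karen | Finance   
Mia   | Finance   


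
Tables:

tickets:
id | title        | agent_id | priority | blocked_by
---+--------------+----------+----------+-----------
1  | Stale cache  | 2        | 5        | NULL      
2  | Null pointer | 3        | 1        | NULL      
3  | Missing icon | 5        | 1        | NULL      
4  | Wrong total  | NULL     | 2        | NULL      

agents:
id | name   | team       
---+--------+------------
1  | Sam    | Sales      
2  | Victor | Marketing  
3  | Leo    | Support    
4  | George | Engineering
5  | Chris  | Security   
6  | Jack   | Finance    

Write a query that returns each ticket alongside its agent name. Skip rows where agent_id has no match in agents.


INNER JOIN keeps only tickets rows whose agent_id matches an id in agents. Walk through each ticket:
  - ticket 1 (Stale cache): agent_id=2 -> matches Victor
  - ticket 2 (Null pointer): agent_id=3 -> matches Leo
  - ticket 3 (Missing icon): agent_id=5 -> matches Chris
  - ticket 4 (Wrong total): agent_id=NULL, no match -> dropped
So 1 of 4 rows is dropped.

SQL:
SELECT a.title, b.name AS agent
FROM tickets a
INNER JOIN agents b ON a.agent_id = b.id

Result:
title        | agent 
-------------+-------
Stale cache  | Victor
Null pointer | Leo   
Missing icon | Chris 


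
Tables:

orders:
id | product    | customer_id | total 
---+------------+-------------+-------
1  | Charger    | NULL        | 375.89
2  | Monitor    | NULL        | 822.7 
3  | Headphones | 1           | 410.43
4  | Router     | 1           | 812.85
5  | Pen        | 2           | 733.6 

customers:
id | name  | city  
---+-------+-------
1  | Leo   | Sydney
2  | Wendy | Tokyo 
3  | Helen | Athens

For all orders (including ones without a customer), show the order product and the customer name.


LEFT JOIN keeps every row from orders (the left table); where customer_id has no match in customers, the customer columns become NULL. Walk through each order:
  - order 1 (Charger): customer_id=NULL, no match -> kept with NULL
  - order 2 (Monitor): customer_id=NULL, no match -> kept with NULL
  - order 3 (Headphones): customer_id=1 -> matches Leo
  - order 4 (Router): customer_id=1 -> matches Leo
  - order 5 (Pen): customer_id=2 -> matches Wendy
All 5 rows appear; 2 have NULL customer.

SQL:
SELECT a.product, b.name AS customer
FROM orders a
LEFT JOIN customers b ON a.customer_id = b.id

Result:
product    | customer
-----------+---------
Charger    | NULL    
Monitor    | NULL    
Headphones | Leo     
Router     | Leo     
Pen        | Wendy   


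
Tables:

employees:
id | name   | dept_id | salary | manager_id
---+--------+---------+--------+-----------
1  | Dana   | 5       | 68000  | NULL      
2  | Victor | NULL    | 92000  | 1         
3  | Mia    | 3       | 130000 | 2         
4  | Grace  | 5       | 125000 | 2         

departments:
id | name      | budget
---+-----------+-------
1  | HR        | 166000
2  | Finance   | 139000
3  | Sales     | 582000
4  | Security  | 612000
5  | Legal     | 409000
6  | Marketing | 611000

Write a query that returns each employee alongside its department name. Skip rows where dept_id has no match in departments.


INNER JOIN keeps only employees rows whose dept_id matches an id in departments. Walk through each employee:
  - employee 1 (Dana): dept_id=5 -> matches Legal
  - employee 2 (Victor): dept_id=NULL, no match -> dropped
  - employee 3 (Mia): dept_id=3 -> matches Sales
  - employee 4 (Grace): dept_id=5 -> matches Legal
So 1 of 4 rows is dropped.

SQL:
SELECT a.name, b.name AS department
FROM employees a
INNER JOIN departments b ON a.dept_id = b.id

Result:
name  | department
------+-----------
Dana  | Legal     
Mia   | Sales     
Grace | Legal     


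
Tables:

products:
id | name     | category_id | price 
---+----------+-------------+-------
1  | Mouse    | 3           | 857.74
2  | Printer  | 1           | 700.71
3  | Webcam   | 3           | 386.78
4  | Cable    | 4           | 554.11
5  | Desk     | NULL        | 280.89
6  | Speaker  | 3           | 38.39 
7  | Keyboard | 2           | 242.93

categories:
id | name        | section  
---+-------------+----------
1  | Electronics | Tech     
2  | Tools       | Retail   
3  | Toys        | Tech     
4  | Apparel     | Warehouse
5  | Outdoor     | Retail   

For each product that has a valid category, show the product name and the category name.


INNER JOIN keeps only products rows whose category_id matches an id in categories. Walk through each product:
  - product 1 (Mouse): category_id=3 -> matches Toys
  - product 2 (Printer): category_id=1 -> matches Electronics
  - product 3 (Webcam): category_id=3 -> matches Toys
  - product 4 (Cable): category_id=4 -> matches Apparel
  - product 5 (Desk): category_id=NULL, no match -> dropped
  - product 6 (Speaker): category_id=3 -> matches Toys
  - product 7 (Keyboard): category_id=2 -> matches Tools
So 1 of 7 rows is dropped.

SQL:
SELECT a.name, b.name AS category
FROM products a
INNER JOIN categories b ON a.category_id = b.id

Result:
name     | category   
---------+------------
Mouse    | Toys       
Printer  | Electronics
Webcam   | Toys       
Cable    | Apparel    
Speaker  | Toys       
Keyboard | Tools      


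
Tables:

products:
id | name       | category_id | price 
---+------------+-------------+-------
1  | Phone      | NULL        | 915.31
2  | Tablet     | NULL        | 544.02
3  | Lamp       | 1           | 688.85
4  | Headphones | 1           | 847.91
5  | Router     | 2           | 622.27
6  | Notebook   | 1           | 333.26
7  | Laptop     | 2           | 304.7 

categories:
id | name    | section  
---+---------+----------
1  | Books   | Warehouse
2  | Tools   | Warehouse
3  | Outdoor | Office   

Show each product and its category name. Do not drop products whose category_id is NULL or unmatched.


LEFT JOIN keeps every row from products (the left table); where category_id has no match in categories, the category columns become NULL. Walk through each product:
  - product 1 (Phone): category_id=NULL, no match -> kept with NULL
  - product 2 (Tablet): category_id=NULL, no match -> kept with NULL
  - product 3 (Lamp): category_id=1 -> matches Books
  - product 4 (Headphones): category_id=1 -> matches Books
  - product 5 (Router): category_id=2 -> matches Tools
  - product 6 (Notebook): category_id=1 -> matches Books
  - product 7 (Laptop): category_id=2 -> matches Tools
All 7 rows appear; 2 have NULL category.

SQL:
SELECT a.name, b.name AS category
FROM products a
LEFT JOIN categories b ON a.category_id = b.id

Result:
name       | category
-----------+---------
Phone      | NULL    
Tablet     | NULL    
Lamp       | Books   
Headphones | Books   
Router     | Tools   
Notebook   | Books   
Laptop     | Tools   


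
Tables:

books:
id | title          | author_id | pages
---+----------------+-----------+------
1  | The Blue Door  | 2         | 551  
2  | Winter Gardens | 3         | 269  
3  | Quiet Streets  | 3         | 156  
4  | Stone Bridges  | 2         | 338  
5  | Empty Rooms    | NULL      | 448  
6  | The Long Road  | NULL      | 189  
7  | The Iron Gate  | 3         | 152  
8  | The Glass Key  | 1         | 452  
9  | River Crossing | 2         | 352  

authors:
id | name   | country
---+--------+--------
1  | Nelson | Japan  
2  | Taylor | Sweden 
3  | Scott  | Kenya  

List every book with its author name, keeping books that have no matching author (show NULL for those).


LEFT JOIN keeps every row from books (the left table); where author_id has no match in authors, the author columns become NULL. Walk through each book:
  - book 1 (The Blue Door): author_id=2 -> matches Taylor
  - book 2 (Winter Gardens): author_id=3 -> matches Scott
  - book 3 (Quiet Streets): author_id=3 -> matches Scott
  - book 4 (Stone Bridges): author_id=2 -> matches Taylor
  - book 5 (Empty Rooms): author_id=NULL, no match -> kept with NULL
  - book 6 (The Long Road): author_id=NULL, no match -> kept with NULL
  - book 7 (The Iron Gate): author_id=3 -> matches Scott
  - book 8 (The Glass Key): author_id=1 -> matches Nelson
  - book 9 (River Crossing): author_id=2 -> matches Taylor
All 9 rows appear; 2 have NULL author.

SQL:
SELECT a.title, b.name AS author
FROM books a
LEFT JOIN authors b ON a.author_id = b.id

Result:
title          | author
---------------+-------
The Blue Door  | Taylor
Winter Gardens | Scott 
Quiet Streets  | Scott 
Stone Bridges  | Taylor
Empty Rooms    | NULL  
The Long Road  | NULL  
The Iron Gate  | Scott 
The Glass Key  | Nelson
River Crossing | Taylor


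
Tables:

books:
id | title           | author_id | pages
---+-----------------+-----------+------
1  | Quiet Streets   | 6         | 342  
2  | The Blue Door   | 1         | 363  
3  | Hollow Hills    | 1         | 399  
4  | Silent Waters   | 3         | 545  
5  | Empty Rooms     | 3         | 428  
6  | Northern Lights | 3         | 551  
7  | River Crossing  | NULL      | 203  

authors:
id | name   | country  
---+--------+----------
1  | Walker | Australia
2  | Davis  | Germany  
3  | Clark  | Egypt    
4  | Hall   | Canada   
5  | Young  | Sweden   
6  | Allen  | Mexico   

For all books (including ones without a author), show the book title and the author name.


LEFT JOIN keeps every row from books (the left table); where author_id has no match in authors, the author columns become NULL. Walk through each book:
  - book 1 (Quiet Streets): author_id=6 -> matches Allen
  - book 2 (The Blue Door): author_id=1 -> matches Walker
  - book 3 (Hollow Hills): author_id=1 -> matches Walker
  - book 4 (Silent Waters): author_id=3 -> matches Clark
  - book 5 (Empty Rooms): author_id=3 -> matches Clark
  - book 6 (Northern Lights): author_id=3 -> matches Clark
  - book 7 (River Crossing): author_id=NULL, no match -> kept with NULL
All 7 rows appear; 1 has NULL author.

SQL:
SELECT a.title, b.name AS author
FROM books a
LEFT JOIN authors b ON a.author_id = b.id

Result:
title           | author
----------------+-------
Quiet Streets   | Allen 
The Blue Door   | Walker
Hollow Hills    | Walker
Silent Waters   | Clark 
Empty Rooms     | Clark 
Northern Lights | Clark 
River Crossing  | NULL  


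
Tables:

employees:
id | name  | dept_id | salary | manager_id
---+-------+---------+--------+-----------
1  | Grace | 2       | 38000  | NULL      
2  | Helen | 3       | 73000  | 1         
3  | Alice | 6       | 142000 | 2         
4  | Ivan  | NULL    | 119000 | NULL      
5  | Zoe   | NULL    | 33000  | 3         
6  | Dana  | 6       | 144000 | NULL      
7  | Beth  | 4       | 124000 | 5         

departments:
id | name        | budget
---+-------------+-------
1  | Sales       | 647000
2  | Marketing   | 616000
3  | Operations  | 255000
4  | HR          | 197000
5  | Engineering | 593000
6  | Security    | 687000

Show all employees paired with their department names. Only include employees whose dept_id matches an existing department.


INNER JOIN keeps only employees rows whose dept_id matches an id in departments. Walk through each employee:
  - employee 1 (Grace): dept_id=2 -> matches Marketing
  - employee 2 (Helen): dept_id=3 -> matches Operations
  - employee 3 (Alice): dept_id=6 -> matches Security
  - employee 4 (Ivan): dept_id=NULL, no match -> dropped
  - employee 5 (Zoe): dept_id=NULL, no match -> dropped
  - employee 6 (Dana): dept_id=6 -> matches Security
  - employee 7 (Beth): dept_id=4 -> matches HR
So 2 of 7 rows are dropped.

SQL:
SELECT a.name, b.name AS department
FROM employees a
INNER JOIN departments b ON a.dept_id = b.id

Result:
name  | department
------+-----------
Grace | Marketing 
Helen | Operations
Alice | Security  
Dana  | Security  
Beth  | HR        


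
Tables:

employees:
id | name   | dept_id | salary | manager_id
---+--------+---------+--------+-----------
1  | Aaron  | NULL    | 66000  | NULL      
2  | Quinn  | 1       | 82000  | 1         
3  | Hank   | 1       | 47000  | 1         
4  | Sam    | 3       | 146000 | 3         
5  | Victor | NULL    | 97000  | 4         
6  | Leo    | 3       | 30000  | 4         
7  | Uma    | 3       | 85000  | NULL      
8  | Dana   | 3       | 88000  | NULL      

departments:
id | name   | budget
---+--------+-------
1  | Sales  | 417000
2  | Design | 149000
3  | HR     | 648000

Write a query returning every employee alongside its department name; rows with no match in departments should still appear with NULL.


LEFT JOIN keeps every row from employees (the left table); where dept_id has no match in departments, the department columns become NULL. Walk through each employee:
  - employee 1 (Aaron): dept_id=NULL, no match -> kept with NULL
  - employee 2 (Quinn): dept_id=1 -> matches Sales
  - employee 3 (Hank): dept_id=1 -> matches Sales
  - employee 4 (Sam): dept_id=3 -> matches HR
  - employee 5 (Victor): dept_id=NULL, no match -> kept with NULL
  - employee 6 (Leo): dept_id=3 -> matches HR
  - employee 7 (Uma): dept_id=3 -> matches HR
  - employee 8 (Dana): dept_id=3 -> matches HR
All 8 rows appear; 2 have NULL department.

SQL:
SELECT a.name, b.name AS department
FROM employees a
LEFT JOIN departments b ON a.dept_id = b.id

Result:
name   | department
-------+-----------
Aaron  | NULL      
Quinn  | Sales     
Hank   | Sales     
Sam    | HR        
Victor | NULL      
Leo    | HR        
Uma    | HR        
Dana   | HR        


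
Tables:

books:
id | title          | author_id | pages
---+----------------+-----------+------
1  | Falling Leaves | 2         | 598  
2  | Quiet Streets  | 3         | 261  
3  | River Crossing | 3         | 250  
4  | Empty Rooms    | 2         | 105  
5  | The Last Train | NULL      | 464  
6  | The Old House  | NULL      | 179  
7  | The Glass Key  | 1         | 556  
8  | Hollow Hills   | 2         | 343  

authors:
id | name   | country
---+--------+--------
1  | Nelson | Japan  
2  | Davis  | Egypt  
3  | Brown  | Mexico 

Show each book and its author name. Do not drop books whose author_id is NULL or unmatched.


LEFT JOIN keeps every row from books (the left table); where author_id has no match in authors, the author columns become NULL. Walk through each book:
  - book 1 (Falling Leaves): author_id=2 -> matches Davis
  - book 2 (Quiet Streets): author_id=3 -> matches Brown
  - book 3 (River Crossing): author_id=3 -> matches Brown
  - book 4 (Empty Rooms): author_id=2 -> matches Davis
  - book 5 (The Last Train): author_id=NULL, no match -> kept with NULL
  - book 6 (The Old House): author_id=NULL, no match -> kept with NULL
  - book 7 (The Glass Key): author_id=1 -> matches Nelson
  - book 8 (Hollow Hills): author_id=2 -> matches Davis
All 8 rows appear; 2 have NULL author.

SQL:
SELECT a.title, b.name AS author
FROM books a
LEFT JOIN authors b ON a.author_id = b.id

Result:
title          | author
---------------+-------
Falling Leaves | Davis 
Quiet Streets  | Brown 
River Crossing | Brown 
Empty Rooms    | Davis 
The Last Train | NULL  
The Old House  | NULL  
The Glass Key  | Nelson
Hollow Hills   | Davis 


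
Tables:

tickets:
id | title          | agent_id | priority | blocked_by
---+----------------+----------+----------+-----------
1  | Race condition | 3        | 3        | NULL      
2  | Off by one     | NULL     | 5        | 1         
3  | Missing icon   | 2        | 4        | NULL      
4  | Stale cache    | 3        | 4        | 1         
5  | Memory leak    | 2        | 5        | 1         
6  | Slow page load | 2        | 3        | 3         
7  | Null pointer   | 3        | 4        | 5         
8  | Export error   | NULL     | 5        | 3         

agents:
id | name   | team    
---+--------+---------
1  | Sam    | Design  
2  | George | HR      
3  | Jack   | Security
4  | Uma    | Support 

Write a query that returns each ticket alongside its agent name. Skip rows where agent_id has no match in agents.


INNER JOIN keeps only tickets rows whose agent_id matches an id in agents. Walk through each ticket:
  - ticket 1 (Race condition): agent_id=3 -> matches Jack
  - ticket 2 (Off by one): agent_id=NULL, no match -> dropped
  - ticket 3 (Missing icon): agent_id=2 -> matches George
  - ticket 4 (Stale cache): agent_id=3 -> matches Jack
  - ticket 5 (Memory leak): agent_id=2 -> matches George
  - ticket 6 (Slow page load): agent_id=2 -> matches George
  - ticket 7 (Null pointer): agent_id=3 -> matches Jack
  - ticket 8 (Export error): agent_id=NULL, no match -> dropped
So 2 of 8 rows are dropped.

SQL:
SELECT a.title, b.name AS agent
FROM tickets a
INNER JOIN agents b ON a.agent_id = b.id

Result:
title          | agent 
---------------+-------
Race condition | Jack  
Missing icon   | George
Stale cache    | Jack  
Memory leak    | George
Slow page load | George
Null pointer   | Jack  


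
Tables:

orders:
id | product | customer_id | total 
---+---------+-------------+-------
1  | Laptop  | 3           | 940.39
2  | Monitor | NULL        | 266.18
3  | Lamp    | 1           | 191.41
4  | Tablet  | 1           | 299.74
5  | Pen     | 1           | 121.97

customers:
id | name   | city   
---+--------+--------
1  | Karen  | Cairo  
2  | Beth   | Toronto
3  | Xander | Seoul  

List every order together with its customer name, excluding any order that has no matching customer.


INNER JOIN keeps only orders rows whose customer_id matches an id in customers. Walk through each order:
  - order 1 (Laptop): customer_id=3 -> matches Xander
  - order 2 (Monitor): customer_id=NULL, no match -> dropped
  - order 3 (Lamp): customer_id=1 -> matches Karen
  - order 4 (Tablet): customer_id=1 -> matches Karen
  - order 5 (Pen): customer_id=1 -> matches Karen
So 1 of 5 rows is dropped.

SQL:
SELECT a.product, b.name AS customer
FROM orders a
INNER JOIN customers b ON a.customer_id = b.id

Result:
product | customer
--------+---------
Laptop  | Xander  
Lamp    | Karen   
Tablet  | Karen   
Pen     | Karen   


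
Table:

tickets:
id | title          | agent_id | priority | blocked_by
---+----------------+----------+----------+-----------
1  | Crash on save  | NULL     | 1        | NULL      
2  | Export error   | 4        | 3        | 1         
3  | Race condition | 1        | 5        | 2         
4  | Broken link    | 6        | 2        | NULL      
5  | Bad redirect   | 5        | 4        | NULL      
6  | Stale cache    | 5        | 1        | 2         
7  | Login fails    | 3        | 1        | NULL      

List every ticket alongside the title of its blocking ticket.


This is a self-join: tickets is joined to a second copy of itself, matching each row's blocked_by to another row's id. Use LEFT JOIN so rows with blocked_by=NULL are kept.
  - ticket 1 (Crash on save): blocked_by=NULL -> NULL
  - ticket 2 (Export error): blocked_by=1 -> Crash on save
  - ticket 3 (Race condition): blocked_by=2 -> Export error
  - ticket 4 (Broken link): blocked_by=NULL -> NULL
  - ticket 5 (Bad redirect): blocked_by=NULL -> NULL
  - ticket 6 (Stale cache): blocked_by=2 -> Export error
  - ticket 7 (Login fails): blocked_by=NULL -> NULL

SQL:
SELECT a.title AS item, b.title AS blocked_by
FROM tickets a
LEFT JOIN tickets b ON a.blocked_by = b.id

Result:
item           | blocked_by   
---------------+--------------
Crash on save  | NULL         
Export error   | Crash on save
Race condition | Export error 
Broken link    | NULL         
Bad redirect   | NULL         
Stale cache    | Export error 
Login fails    | NULL         


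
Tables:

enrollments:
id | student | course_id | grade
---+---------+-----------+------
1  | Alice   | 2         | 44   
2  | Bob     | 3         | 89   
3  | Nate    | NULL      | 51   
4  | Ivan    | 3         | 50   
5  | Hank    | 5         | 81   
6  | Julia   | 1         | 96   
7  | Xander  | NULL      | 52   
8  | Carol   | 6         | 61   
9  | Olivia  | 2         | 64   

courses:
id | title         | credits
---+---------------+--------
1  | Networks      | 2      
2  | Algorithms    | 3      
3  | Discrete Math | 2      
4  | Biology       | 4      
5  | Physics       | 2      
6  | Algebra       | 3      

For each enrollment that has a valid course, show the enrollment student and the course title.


INNER JOIN keeps only enrollments rows whose course_id matches an id in courses. Walk through each enrollment:
  - enrollment 1 (Alice): course_id=2 -> matches Algorithms
  - enrollment 2 (Bob): course_id=3 -> matches Discrete Math
  - enrollment 3 (Nate): course_id=NULL, no match -> dropped
  - enrollment 4 (Ivan): course_id=3 -> matches Discrete Math
  - enrollment 5 (Hank): course_id=5 -> matches Physics
  - enrollment 6 (Julia): course_id=1 -> matches Networks
  - enrollment 7 (Xander): course_id=NULL, no match -> dropped
  - enrollment 8 (Carol): course_id=6 -> matches Algebra
  - enrollment 9 (Olivia): course_id=2 -> matches Algorithms
So 2 of 9 rows are dropped.

SQL:
SELECT a.student, b.title AS course
FROM enrollments a
INNER JOIN courses b ON a.course_id = b.id

Result:
student | course       
--------+--------------
Alice   | Algorithms   
Bob     | Discrete Math
Ivan    | Discrete Math
Hank    | Physics      
Julia   | Networks     
Carol   | Algebra      
Olivia  | Algorithms   


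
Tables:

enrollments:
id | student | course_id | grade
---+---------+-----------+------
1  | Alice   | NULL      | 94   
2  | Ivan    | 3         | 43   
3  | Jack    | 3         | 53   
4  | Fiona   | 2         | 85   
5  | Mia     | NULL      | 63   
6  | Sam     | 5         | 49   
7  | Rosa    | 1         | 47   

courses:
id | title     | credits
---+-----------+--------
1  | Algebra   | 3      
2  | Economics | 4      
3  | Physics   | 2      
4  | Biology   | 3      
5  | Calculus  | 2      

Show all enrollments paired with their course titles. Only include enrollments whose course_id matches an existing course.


INNER JOIN keeps only enrollments rows whose course_id matches an id in courses. Walk through each enrollment:
  - enrollment 1 (Alice): course_id=NULL, no match -> dropped
  - enrollment 2 (Ivan): course_id=3 -> matches Physics
  - enrollment 3 (Jack): course_id=3 -> matches Physics
  - enrollment 4 (Fiona): course_id=2 -> matches Economics
  - enrollment 5 (Mia): course_id=NULL, no match -> dropped
  - enrollment 6 (Sam): course_id=5 -> matches Calculus
  - enrollment 7 (Rosa): course_id=1 -> matches Algebra
So 2 of 7 rows are dropped.

SQL:
SELECT a.student, b.title AS course
FROM enrollments a
INNER JOIN courses b ON a.course_id = b.id

Result:
student | course   
--------+----------
Ivan    | Physics  
Jack    | Physics  
Fiona   | Economics
Sam     | Calculus 
Rosa    | Algebra  


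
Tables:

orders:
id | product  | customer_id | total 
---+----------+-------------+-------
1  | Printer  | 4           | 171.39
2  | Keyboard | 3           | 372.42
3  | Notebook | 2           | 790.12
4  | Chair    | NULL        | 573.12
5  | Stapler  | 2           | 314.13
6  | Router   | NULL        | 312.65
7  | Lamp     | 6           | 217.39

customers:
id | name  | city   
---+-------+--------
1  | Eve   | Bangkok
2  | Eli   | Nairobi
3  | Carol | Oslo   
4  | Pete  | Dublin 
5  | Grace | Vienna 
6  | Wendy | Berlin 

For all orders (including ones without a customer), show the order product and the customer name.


LEFT JOIN keeps every row from orders (the left table); where customer_id has no match in customers, the customer columns become NULL. Walk through each order:
  - order 1 (Printer): customer_id=4 -> matches Pete
  - order 2 (Keyboard): customer_id=3 -> matches Carol
  - order 3 (Notebook): customer_id=2 -> matches Eli
  - order 4 (Chair): customer_id=NULL, no match -> kept with NULL
  - order 5 (Stapler): customer_id=2 -> matches Eli
  - order 6 (Router): customer_id=NULL, no match -> kept with NULL
  - order 7 (Lamp): customer_id=6 -> matches Wendy
All 7 rows appear; 2 have NULL customer.

SQL:
SELECT a.product, b.name AS customer
FROM orders a
LEFT JOIN customers b ON a.customer_id = b.id

Result:
product  | customer
---------+---------
Printer  | Pete    
Keyboard | Carol   
Notebook | Eli     
Chair    | NULL    
Stapler  | Eli     
Router   | NULL    
Lamp     | Wendy   


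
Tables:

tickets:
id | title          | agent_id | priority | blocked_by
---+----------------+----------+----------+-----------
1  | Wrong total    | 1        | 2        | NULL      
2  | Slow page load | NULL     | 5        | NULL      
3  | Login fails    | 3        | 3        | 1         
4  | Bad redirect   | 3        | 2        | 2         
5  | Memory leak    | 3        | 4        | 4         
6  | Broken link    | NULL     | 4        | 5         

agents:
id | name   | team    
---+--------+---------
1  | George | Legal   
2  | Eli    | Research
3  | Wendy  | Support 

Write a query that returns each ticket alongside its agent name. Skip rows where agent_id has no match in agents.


INNER JOIN keeps only tickets rows whose agent_id matches an id in agents. Walk through each ticket:
  - ticket 1 (Wrong total): agent_id=1 -> matches George
  - ticket 2 (Slow page load): agent_id=NULL, no match -> dropped
  - ticket 3 (Login fails): agent_id=3 -> matches Wendy
  - ticket 4 (Bad redirect): agent_id=3 -> matches Wendy
  - ticket 5 (Memory leak): agent_id=3 -> matches Wendy
  - ticket 6 (Broken link): agent_id=NULL, no match -> dropped
So 2 of 6 rows are dropped.

SQL:
SELECT a.title, b.name AS agent
FROM tickets a
INNER JOIN agents b ON a.agent_id = b.id

Result:
title        | agent 
-------------+-------
Wrong total  | George
Login fails  | Wendy 
Bad redirect | Wendy 
Memory leak  | Wendy 


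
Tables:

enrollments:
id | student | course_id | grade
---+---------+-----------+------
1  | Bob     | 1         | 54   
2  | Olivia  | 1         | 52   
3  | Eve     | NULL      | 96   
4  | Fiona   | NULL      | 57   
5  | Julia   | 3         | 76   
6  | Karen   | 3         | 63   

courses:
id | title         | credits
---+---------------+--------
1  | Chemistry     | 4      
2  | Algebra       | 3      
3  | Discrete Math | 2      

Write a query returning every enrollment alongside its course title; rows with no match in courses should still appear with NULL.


LEFT JOIN keeps every row from enrollments (the left table); where course_id has no match in courses, the course columns become NULL. Walk through each enrollment:
  - enrollment 1 (Bob): course_id=1 -> matches Chemistry
  - enrollment 2 (Olivia): course_id=1 -> matches Chemistry
  - enrollment 3 (Eve): course_id=NULL, no match -> kept with NULL
  - enrollment 4 (Fiona): course_id=NULL, no match -> kept with NULL
  - enrollment 5 (Julia): course_id=3 -> matches Discrete Math
  - enrollment 6 (Karen): course_id=3 -> matches Discrete Math
All 6 rows appear; 2 have NULL course.

SQL:
SELECT a.student, b.title AS course
FROM enrollments a
LEFT JOIN courses b ON a.course_id = b.id

Result:
student | course       
--------+--------------
Bob     | Chemistry    
Olivia  | Chemistry    
Eve     | NULL         
Fiona   | NULL         
Julia   | Discrete Math
Karen   | Discrete Math
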